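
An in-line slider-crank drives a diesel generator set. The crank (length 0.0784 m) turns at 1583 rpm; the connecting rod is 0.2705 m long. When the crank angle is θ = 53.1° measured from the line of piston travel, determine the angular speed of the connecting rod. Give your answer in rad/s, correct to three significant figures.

ω = 165.8 rad/s (converted from 1583 rpm).
The rod makes angle φ with the slider axis where L sinφ = r sinθ; differentiating, L cosφ·φ̇ = r ω cosθ.
L cosφ = √(L² − r² sin²θ) = 0.26313 m.
|ω_rod| = r ω |cosθ| / √(L² − r² sin²θ) = 0.0784·165.8·0.60042/0.26313 = 29.655 rad/s.

29.7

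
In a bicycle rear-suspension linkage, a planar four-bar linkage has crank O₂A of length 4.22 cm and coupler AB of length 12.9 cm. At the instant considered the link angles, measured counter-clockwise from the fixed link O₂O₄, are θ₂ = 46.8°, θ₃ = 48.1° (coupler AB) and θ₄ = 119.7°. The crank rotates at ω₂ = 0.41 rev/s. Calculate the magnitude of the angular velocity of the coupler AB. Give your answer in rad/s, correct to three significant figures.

0.849

ω₂ = 2.576 rad/s (from 0.41 rev/s).
Differentiating the loop-closure r₂e^{iθ₂}+r₃e^{iθ₃}=r₁+r₄e^{iθ₄} gives r₂ω₂e^{iθ₂}+r₃ω₃e^{iθ₃}=r₄ω₄e^{iθ₄}.
Eliminating the other unknown: ω₃ = r₂ω₂ sin(θ₄−θ₂) / [r₃ sin(θ₃−θ₄)].
Numerator sine = +0.95579; denominator sine = -0.94888.
Result = 0.0422·2.576·(+0.95579) / (0.129·(-0.94888)) = -0.84887 rad/s; magnitude 0.84887 rad/s.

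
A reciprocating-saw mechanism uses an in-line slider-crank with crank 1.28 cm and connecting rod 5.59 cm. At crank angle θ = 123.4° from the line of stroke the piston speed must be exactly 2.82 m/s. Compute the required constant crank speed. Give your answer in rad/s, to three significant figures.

303

For an in-line slider-crank, |v_piston| = rω|sinθ|·[1 + r cosθ/√(L² − r² sin²θ)].
With r = 0.0128 m, L = 0.0559 m, θ = 123.4°: the bracketed kinematic factor |dx/dθ| = 0.0093138 m.
ω = v/|dx/dθ| = 2.82/0.0093138 = 302.78 rad/s.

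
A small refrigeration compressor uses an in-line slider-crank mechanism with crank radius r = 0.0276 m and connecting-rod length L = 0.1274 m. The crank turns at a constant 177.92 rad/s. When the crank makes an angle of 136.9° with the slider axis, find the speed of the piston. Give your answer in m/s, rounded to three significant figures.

2.82

ω = 177.9 rad/s
For an in-line slider-crank, x = r cosθ + √(L² − r² sin²θ), so v = −rω sinθ·[1 + r cosθ/√(L² − r² sin²θ)].
With r = 0.0276 m, L = 0.1274 m, θ = 136.9°: √(L² − r² sin²θ) = 0.126 m.
v = −0.0276·177.9·0.68327·[1 + 0.0276·-0.73016/0.126] = -2.8186 m/s.
|v| = 2.8186 m/s.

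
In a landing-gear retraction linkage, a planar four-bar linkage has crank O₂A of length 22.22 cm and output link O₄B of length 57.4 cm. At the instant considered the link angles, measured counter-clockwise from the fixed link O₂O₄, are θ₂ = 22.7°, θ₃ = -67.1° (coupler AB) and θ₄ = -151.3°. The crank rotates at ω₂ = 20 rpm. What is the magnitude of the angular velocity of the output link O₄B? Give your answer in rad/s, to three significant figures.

ω₂ = 2.094 rad/s (from 20 rpm).
Differentiating the loop-closure r₂e^{iθ₂}+r₃e^{iθ₃}=r₁+r₄e^{iθ₄} gives r₂ω₂e^{iθ₂}+r₃ω₃e^{iθ₃}=r₄ω₄e^{iθ₄}.
Eliminating the other unknown: ω₄ = r₂ω₂ sin(θ₂−θ₃) / [r₄ sin(θ₄−θ₃)].
Numerator sine = +0.99999; denominator sine = -0.99488.
Result = 0.2222·2.094·(+0.99999) / (0.574·(-0.99488)) = -0.81492 rad/s; magnitude 0.81492 rad/s.

0.815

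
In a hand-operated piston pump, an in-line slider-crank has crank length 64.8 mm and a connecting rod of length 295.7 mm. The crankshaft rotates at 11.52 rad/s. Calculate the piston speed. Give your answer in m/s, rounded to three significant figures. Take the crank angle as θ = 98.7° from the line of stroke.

ω = 11.52 rad/s
For an in-line slider-crank, x = r cosθ + √(L² − r² sin²θ), so v = −rω sinθ·[1 + r cosθ/√(L² − r² sin²θ)].
With r = 0.0648 m, L = 0.2957 m, θ = 98.7°: √(L² − r² sin²θ) = 0.28868 m.
v = −0.0648·11.52·0.98849·[1 + 0.0648·-0.15126/0.28868] = -0.71285 m/s.
|v| = 0.71285 m/s.

0.713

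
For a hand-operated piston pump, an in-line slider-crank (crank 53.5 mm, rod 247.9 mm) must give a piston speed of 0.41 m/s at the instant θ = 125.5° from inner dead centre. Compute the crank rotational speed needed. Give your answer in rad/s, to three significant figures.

For an in-line slider-crank, |v_piston| = rω|sinθ|·[1 + r cosθ/√(L² − r² sin²θ)].
With r = 0.0535 m, L = 0.2479 m, θ = 125.5°: the bracketed kinematic factor |dx/dθ| = 0.03801 m.
ω = v/|dx/dθ| = 0.41/0.03801 = 10.787 rad/s.

10.8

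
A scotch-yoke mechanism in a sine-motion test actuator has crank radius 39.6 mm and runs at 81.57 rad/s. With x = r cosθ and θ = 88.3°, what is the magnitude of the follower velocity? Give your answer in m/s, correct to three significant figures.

ω = 81.57 rad/s
x = r cosθ ⇒ ẋ = −rω sinθ.
|v| = rω|sinθ| = 0.0396·81.57·|sin 88.3°| = 3.2288 m/s.

3.23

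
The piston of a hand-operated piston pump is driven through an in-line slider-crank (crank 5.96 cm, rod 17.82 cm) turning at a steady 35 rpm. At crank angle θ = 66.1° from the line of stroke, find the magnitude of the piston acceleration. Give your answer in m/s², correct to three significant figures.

0.140

ω = 2π·35/60 = 3.665 rad/s
x(θ) = r cosθ + √(L² − r² sin²θ); with ω constant, a = ω²·d²x/dθ².
d²x/dθ² = −r cosθ − r²(cos2θ)/√u − r⁴ sin²2θ/(4u^{3/2}),  u = L² − r² sin²θ = 0.0287861 m².
Substituting r = 0.0596 m, L = 0.1782 m, θ = 66.1°: d²x/dθ² = -0.010438 m.
a = ω²·d²x/dθ² = (3.665)²·(-0.010438) = -0.14021 m/s²;  |a| = 0.14021 m/s².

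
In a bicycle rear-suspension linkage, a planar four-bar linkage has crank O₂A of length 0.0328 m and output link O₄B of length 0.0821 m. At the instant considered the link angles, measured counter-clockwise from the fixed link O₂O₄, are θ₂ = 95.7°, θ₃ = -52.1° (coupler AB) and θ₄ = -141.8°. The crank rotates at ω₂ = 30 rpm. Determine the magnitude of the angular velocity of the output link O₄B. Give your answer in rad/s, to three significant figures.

0.669

ω₂ = 3.142 rad/s (from 30 rpm).
Differentiating the loop-closure r₂e^{iθ₂}+r₃e^{iθ₃}=r₁+r₄e^{iθ₄} gives r₂ω₂e^{iθ₂}+r₃ω₃e^{iθ₃}=r₄ω₄e^{iθ₄}.
Eliminating the other unknown: ω₄ = r₂ω₂ sin(θ₂−θ₃) / [r₄ sin(θ₄−θ₃)].
Numerator sine = +0.53288; denominator sine = -0.99999.
Result = 0.0328·3.142·(+0.53288) / (0.0821·(-0.99999)) = -0.66883 rad/s; magnitude 0.66883 rad/s.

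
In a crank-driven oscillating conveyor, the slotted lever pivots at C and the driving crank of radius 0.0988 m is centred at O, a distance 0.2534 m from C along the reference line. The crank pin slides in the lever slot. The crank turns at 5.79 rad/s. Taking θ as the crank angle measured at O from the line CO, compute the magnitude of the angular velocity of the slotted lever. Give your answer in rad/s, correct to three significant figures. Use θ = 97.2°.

ω = 5.79 rad/s
Crank pin A relative to C: A = (d + r cosθ, r sinθ); lever angle φ = atan2(r sinθ, d + r cosθ).
Differentiating tanφ: φ̇ = rω(d cosθ + r)/(d² + r² + 2dr cosθ).
d² + r² + 2dr cosθ = |CA|² = 0.0676973 m²;  d cosθ + r = +0.067041 m.
|ω_lever| = |0.0988·5.79·+0.067041| / 0.0676973 = 0.5665 rad/s.

0.567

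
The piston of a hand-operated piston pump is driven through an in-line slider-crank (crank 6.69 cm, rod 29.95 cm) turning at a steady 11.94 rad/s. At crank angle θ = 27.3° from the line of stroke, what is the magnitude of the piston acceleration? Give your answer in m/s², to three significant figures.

9.73

ω = 11.94 rad/s
x(θ) = r cosθ + √(L² − r² sin²θ); with ω constant, a = ω²·d²x/dθ².
d²x/dθ² = −r cosθ − r²(cos2θ)/√u − r⁴ sin²2θ/(4u^{3/2}),  u = L² − r² sin²θ = 0.0887588 m².
Substituting r = 0.0669 m, L = 0.2995 m, θ = 27.3°: d²x/dθ² = -0.068277 m.
a = ω²·d²x/dθ² = (11.94)²·(-0.068277) = -9.7338 m/s²;  |a| = 9.7338 m/s².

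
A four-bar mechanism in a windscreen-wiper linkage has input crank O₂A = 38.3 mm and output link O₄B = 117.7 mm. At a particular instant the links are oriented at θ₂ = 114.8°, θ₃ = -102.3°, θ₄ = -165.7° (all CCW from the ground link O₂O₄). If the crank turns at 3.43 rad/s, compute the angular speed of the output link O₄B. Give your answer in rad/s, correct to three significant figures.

0.753

ω₂ = 3.43 rad/s
Differentiating the loop-closure r₂e^{iθ₂}+r₃e^{iθ₃}=r₁+r₄e^{iθ₄} gives r₂ω₂e^{iθ₂}+r₃ω₃e^{iθ₃}=r₄ω₄e^{iθ₄}.
Eliminating the other unknown: ω₄ = r₂ω₂ sin(θ₂−θ₃) / [r₄ sin(θ₄−θ₃)].
Numerator sine = -0.60321; denominator sine = -0.89415.
Result = 0.0383·3.43·(-0.60321) / (0.1177·(-0.89415)) = +0.75296 rad/s; magnitude 0.75296 rad/s.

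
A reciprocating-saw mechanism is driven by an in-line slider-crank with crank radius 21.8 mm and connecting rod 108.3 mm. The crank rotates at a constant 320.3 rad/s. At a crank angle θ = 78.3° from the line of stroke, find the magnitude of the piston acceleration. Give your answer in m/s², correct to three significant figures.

32.9

ω = 320.3 rad/s
x(θ) = r cosθ + √(L² − r² sin²θ); with ω constant, a = ω²·d²x/dθ².
d²x/dθ² = −r cosθ − r²(cos2θ)/√u − r⁴ sin²2θ/(4u^{3/2}),  u = L² − r² sin²θ = 0.0112732 m².
Substituting r = 0.0218 m, L = 0.1083 m, θ = 78.3°: d²x/dθ² = -0.00032034 m.
a = ω²·d²x/dθ² = (320.3)²·(-0.00032034) = -32.864 m/s²;  |a| = 32.864 m/s².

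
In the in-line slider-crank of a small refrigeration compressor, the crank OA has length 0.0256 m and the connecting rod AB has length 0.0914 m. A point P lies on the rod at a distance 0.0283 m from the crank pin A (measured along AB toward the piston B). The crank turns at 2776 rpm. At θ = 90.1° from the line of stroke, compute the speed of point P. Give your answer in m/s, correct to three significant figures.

ω = 290.7 rad/s.  Crank-pin speed |V_A| = rω = 7.442 m/s, perpendicular to OA.
Rod angle: sinφ = −(r/L) sinθ ⇒ φ = -16.265°; ω_rod = −rω cosθ/√(L²−r²sin²θ) = +0.14803 rad/s.
V_P = V_A + ω_rod × AP, with AP = 0.0283 m along the rod.
Components: V_Px = −rω sinθ − a·ω_rod·sinφ = -7.4408 m/s;  V_Py = rω cosθ + a·ω_rod·cosφ = -0.008967 m/s.
|V_P| = √(V_Px² + V_Py²) = 7.4408 m/s.

7.44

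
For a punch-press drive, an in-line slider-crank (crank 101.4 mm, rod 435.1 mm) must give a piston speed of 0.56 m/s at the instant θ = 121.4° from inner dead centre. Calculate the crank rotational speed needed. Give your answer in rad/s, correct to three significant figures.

7.39

For an in-line slider-crank, |v_piston| = rω|sinθ|·[1 + r cosθ/√(L² − r² sin²θ)].
With r = 0.1014 m, L = 0.4351 m, θ = 121.4°: the bracketed kinematic factor |dx/dθ| = 0.075827 m.
ω = v/|dx/dθ| = 0.56/0.075827 = 7.3853 rad/s.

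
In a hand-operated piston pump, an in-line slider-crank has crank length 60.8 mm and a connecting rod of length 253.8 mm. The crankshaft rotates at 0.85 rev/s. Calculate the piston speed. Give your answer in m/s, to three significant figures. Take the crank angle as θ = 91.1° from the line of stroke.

ω = 2π·0.85 = 5.341 rad/s
For an in-line slider-crank, x = r cosθ + √(L² − r² sin²θ), so v = −rω sinθ·[1 + r cosθ/√(L² − r² sin²θ)].
With r = 0.0608 m, L = 0.2538 m, θ = 91.1°: √(L² − r² sin²θ) = 0.24641 m.
v = −0.0608·5.341·0.99982·[1 + 0.0608·-0.01920/0.24641] = -0.32312 m/s.
|v| = 0.32312 m/s.

0.323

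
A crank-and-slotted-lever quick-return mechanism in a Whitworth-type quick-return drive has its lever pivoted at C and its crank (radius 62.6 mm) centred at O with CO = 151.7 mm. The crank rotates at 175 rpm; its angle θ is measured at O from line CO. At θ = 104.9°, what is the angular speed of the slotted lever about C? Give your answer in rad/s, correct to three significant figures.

1.23

ω = 18.33 rad/s (from 175 rpm).
Crank pin A relative to C: A = (d + r cosθ, r sinθ); lever angle φ = atan2(r sinθ, d + r cosθ).
Differentiating tanφ: φ̇ = rω(d cosθ + r)/(d² + r² + 2dr cosθ).
d² + r² + 2dr cosθ = |CA|² = 0.022048 m²;  d cosθ + r = +0.023593 m.
|ω_lever| = |0.0626·18.33·+0.023593| / 0.022048 = 1.2276 rad/s.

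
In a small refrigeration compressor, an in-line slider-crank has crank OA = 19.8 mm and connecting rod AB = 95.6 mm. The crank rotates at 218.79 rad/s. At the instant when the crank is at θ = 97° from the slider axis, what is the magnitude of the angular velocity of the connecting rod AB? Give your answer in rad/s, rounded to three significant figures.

ω = 218.8 rad/s
The rod makes angle φ with the slider axis where L sinφ = r sinθ; differentiating, L cosφ·φ̇ = r ω cosθ.
L cosφ = √(L² − r² sin²θ) = 0.093558 m.
|ω_rod| = r ω |cosθ| / √(L² − r² sin²θ) = 0.0198·218.8·0.12187/0.093558 = 5.6429 rad/s.

5.64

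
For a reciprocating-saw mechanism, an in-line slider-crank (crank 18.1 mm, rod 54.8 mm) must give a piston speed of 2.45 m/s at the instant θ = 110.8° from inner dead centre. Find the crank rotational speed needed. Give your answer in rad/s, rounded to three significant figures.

165

For an in-line slider-crank, |v_piston| = rω|sinθ|·[1 + r cosθ/√(L² − r² sin²θ)].
With r = 0.0181 m, L = 0.0548 m, θ = 110.8°: the bracketed kinematic factor |dx/dθ| = 0.014834 m.
ω = v/|dx/dθ| = 2.45/0.014834 = 165.16 rad/s.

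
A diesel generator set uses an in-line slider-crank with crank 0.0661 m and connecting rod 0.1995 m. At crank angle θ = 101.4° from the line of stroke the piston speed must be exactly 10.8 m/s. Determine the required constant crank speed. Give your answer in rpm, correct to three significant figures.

For an in-line slider-crank, |v_piston| = rω|sinθ|·[1 + r cosθ/√(L² − r² sin²θ)].
With r = 0.0661 m, L = 0.1995 m, θ = 101.4°: the bracketed kinematic factor |dx/dθ| = 0.060309 m.
ω = v/|dx/dθ| = 10.8/0.060309 = 179.08 rad/s.
N = 60ω/(2π) = 1710.1 rpm.

1710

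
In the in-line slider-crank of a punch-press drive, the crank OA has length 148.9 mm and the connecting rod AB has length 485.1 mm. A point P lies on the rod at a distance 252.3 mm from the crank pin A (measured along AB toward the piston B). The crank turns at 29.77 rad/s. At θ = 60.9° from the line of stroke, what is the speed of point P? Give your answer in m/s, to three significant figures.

ω = 29.77 rad/s.  Crank-pin speed |V_A| = rω = 4.4328 m/s, perpendicular to OA.
Rod angle: sinφ = −(r/L) sinθ ⇒ φ = -15.557°; ω_rod = −rω cosθ/√(L²−r²sin²θ) = -4.6131 rad/s.
V_P = V_A + ω_rod × AP, with AP = 0.2523 m along the rod.
Components: V_Px = −rω sinθ − a·ω_rod·sinφ = -4.1854 m/s;  V_Py = rω cosθ + a·ω_rod·cosφ = +1.0346 m/s.
|V_P| = √(V_Px² + V_Py²) = 4.3113 m/s.

4.31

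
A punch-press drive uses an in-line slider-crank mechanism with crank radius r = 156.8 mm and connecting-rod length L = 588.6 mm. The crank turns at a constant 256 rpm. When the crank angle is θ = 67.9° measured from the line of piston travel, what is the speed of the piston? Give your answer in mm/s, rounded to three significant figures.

ω = 2π·256/60 = 26.81 rad/s
For an in-line slider-crank, x = r cosθ + √(L² − r² sin²θ), so v = −rω sinθ·[1 + r cosθ/√(L² − r² sin²θ)].
With r = 0.1568 m, L = 0.5886 m, θ = 67.9°: √(L² − r² sin²θ) = 0.57039 m.
v = −0.1568·26.81·0.92653·[1 + 0.1568·0.37622/0.57039] = -4.2975 m/s.
|v| = 4.2975 m/s = 4297.5 mm/s.

4300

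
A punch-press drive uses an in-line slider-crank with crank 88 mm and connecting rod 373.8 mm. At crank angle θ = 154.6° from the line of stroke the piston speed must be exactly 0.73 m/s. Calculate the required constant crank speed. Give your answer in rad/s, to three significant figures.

For an in-line slider-crank, |v_piston| = rω|sinθ|·[1 + r cosθ/√(L² − r² sin²θ)].
With r = 0.088 m, L = 0.3738 m, θ = 154.6°: the bracketed kinematic factor |dx/dθ| = 0.029678 m.
ω = v/|dx/dθ| = 0.73/0.029678 = 24.598 rad/s.

24.6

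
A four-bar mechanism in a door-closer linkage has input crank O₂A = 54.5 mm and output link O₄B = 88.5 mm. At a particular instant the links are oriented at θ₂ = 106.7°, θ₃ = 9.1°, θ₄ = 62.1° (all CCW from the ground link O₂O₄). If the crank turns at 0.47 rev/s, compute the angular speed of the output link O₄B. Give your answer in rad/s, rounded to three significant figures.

ω₂ = 2.953 rad/s (from 0.47 rev/s).
Differentiating the loop-closure r₂e^{iθ₂}+r₃e^{iθ₃}=r₁+r₄e^{iθ₄} gives r₂ω₂e^{iθ₂}+r₃ω₃e^{iθ₃}=r₄ω₄e^{iθ₄}.
Eliminating the other unknown: ω₄ = r₂ω₂ sin(θ₂−θ₃) / [r₄ sin(θ₄−θ₃)].
Numerator sine = +0.99122; denominator sine = +0.79864.
Result = 0.0545·2.953·(+0.99122) / (0.0885·(+0.79864)) = +2.2571 rad/s; magnitude 2.2571 rad/s.

2.26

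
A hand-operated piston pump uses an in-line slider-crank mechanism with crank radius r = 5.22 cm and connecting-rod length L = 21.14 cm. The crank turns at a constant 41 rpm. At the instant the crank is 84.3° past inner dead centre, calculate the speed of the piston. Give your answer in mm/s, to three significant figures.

ω = 2π·41/60 = 4.294 rad/s
For an in-line slider-crank, x = r cosθ + √(L² − r² sin²θ), so v = −rω sinθ·[1 + r cosθ/√(L² − r² sin²θ)].
With r = 0.0522 m, L = 0.2114 m, θ = 84.3°: √(L² − r² sin²θ) = 0.20492 m.
v = −0.0522·4.294·0.99506·[1 + 0.0522·0.09932/0.20492] = -0.22866 m/s.
|v| = 0.22866 m/s = 228.66 mm/s.

229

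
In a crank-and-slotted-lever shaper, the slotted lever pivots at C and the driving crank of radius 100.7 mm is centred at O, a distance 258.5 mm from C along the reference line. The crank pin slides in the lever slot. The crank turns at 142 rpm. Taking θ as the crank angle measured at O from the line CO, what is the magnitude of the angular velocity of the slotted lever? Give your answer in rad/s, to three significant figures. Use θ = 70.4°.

ω = 14.87 rad/s (from 142 rpm).
Crank pin A relative to C: A = (d + r cosθ, r sinθ); lever angle φ = atan2(r sinθ, d + r cosθ).
Differentiating tanφ: φ̇ = rω(d cosθ + r)/(d² + r² + 2dr cosθ).
d² + r² + 2dr cosθ = |CA|² = 0.094427 m²;  d cosθ + r = +0.18741 m.
|ω_lever| = |0.1007·14.87·+0.18741| / 0.094427 = 2.972 rad/s.

2.97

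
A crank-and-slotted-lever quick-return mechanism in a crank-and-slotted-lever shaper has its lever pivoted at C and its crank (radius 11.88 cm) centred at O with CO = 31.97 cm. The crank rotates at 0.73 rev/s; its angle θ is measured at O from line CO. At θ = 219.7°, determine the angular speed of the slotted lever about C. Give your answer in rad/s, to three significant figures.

1.20

ω = 4.587 rad/s (from 0.73 rev/s).
Crank pin A relative to C: A = (d + r cosθ, r sinθ); lever angle φ = atan2(r sinθ, d + r cosθ).
Differentiating tanφ: φ̇ = rω(d cosθ + r)/(d² + r² + 2dr cosθ).
d² + r² + 2dr cosθ = |CA|² = 0.0578774 m²;  d cosθ + r = -0.12718 m.
|ω_lever| = |0.1188·4.587·-0.12718| / 0.0578774 = 1.1973 rad/s.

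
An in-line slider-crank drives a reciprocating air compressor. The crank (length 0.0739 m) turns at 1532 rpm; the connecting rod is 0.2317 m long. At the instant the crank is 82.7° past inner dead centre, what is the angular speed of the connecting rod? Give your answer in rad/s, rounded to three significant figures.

6.85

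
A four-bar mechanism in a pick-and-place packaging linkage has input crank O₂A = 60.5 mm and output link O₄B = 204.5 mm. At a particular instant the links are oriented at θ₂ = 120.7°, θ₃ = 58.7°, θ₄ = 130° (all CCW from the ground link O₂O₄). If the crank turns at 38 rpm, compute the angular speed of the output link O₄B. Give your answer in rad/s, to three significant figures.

ω₂ = 3.979 rad/s (from 38 rpm).
Differentiating the loop-closure r₂e^{iθ₂}+r₃e^{iθ₃}=r₁+r₄e^{iθ₄} gives r₂ω₂e^{iθ₂}+r₃ω₃e^{iθ₃}=r₄ω₄e^{iθ₄}.
Eliminating the other unknown: ω₄ = r₂ω₂ sin(θ₂−θ₃) / [r₄ sin(θ₄−θ₃)].
Numerator sine = +0.88295; denominator sine = +0.94721.
Result = 0.0605·3.979·(+0.88295) / (0.2045·(+0.94721)) = +1.0974 rad/s; magnitude 1.0974 rad/s.

1.10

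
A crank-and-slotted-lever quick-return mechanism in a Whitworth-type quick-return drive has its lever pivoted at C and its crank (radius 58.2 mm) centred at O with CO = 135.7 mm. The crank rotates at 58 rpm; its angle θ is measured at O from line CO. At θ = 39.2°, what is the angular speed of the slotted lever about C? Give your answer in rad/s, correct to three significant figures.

1.70

ω = 6.074 rad/s (from 58 rpm).
Crank pin A relative to C: A = (d + r cosθ, r sinθ); lever angle φ = atan2(r sinθ, d + r cosθ).
Differentiating tanφ: φ̇ = rω(d cosθ + r)/(d² + r² + 2dr cosθ).
d² + r² + 2dr cosθ = |CA|² = 0.0340424 m²;  d cosθ + r = +0.16336 m.
|ω_lever| = |0.0582·6.074·+0.16336| / 0.0340424 = 1.6963 rad/s.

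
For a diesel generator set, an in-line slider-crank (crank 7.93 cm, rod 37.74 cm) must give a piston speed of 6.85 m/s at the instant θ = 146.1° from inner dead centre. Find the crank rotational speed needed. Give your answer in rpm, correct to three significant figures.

1790

For an in-line slider-crank, |v_piston| = rω|sinθ|·[1 + r cosθ/√(L² − r² sin²θ)].
With r = 0.0793 m, L = 0.3774 m, θ = 146.1°: the bracketed kinematic factor |dx/dθ| = 0.036462 m.
ω = v/|dx/dθ| = 6.85/0.036462 = 187.87 rad/s.
N = 60ω/(2π) = 1794 rpm.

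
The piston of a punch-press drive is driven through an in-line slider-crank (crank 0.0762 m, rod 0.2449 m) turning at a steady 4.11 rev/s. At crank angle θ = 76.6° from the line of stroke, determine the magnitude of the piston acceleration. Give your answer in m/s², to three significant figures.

2.94

ω = 2π·4.11 = 25.82 rad/s
x(θ) = r cosθ + √(L² − r² sin²θ); with ω constant, a = ω²·d²x/dθ².
d²x/dθ² = −r cosθ − r²(cos2θ)/√u − r⁴ sin²2θ/(4u^{3/2}),  u = L² − r² sin²θ = 0.0544814 m².
Substituting r = 0.0762 m, L = 0.2449 m, θ = 76.6°: d²x/dθ² = +0.0044103 m.
a = ω²·d²x/dθ² = (25.82)²·(+0.0044103) = +2.9411 m/s²;  |a| = 2.9411 m/s².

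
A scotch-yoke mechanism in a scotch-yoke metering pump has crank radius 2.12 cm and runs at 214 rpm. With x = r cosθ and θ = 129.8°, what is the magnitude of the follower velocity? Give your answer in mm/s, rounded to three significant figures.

365

ω = 22.41 rad/s (from 214 rpm).
x = r cosθ ⇒ ẋ = −rω sinθ.
|v| = rω|sinθ| = 0.0212·22.41·|sin 129.8°| = 0.36501 m/s = 365.01 mm/s.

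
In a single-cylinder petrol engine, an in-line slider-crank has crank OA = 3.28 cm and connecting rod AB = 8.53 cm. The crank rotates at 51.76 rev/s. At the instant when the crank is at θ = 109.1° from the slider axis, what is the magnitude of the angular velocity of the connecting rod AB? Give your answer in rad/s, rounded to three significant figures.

ω = 325.2 rad/s (converted from 51.76 rev/s).
The rod makes angle φ with the slider axis where L sinφ = r sinθ; differentiating, L cosφ·φ̇ = r ω cosθ.
L cosφ = √(L² − r² sin²θ) = 0.07947 m.
|ω_rod| = r ω |cosθ| / √(L² − r² sin²θ) = 0.0328·325.2·0.32722/0.07947 = 43.922 rad/s.

43.9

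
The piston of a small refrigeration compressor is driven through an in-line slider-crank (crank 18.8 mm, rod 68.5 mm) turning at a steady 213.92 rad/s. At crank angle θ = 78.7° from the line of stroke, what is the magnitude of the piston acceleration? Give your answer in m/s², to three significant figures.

ω = 213.9 rad/s
x(θ) = r cosθ + √(L² − r² sin²θ); with ω constant, a = ω²·d²x/dθ².
d²x/dθ² = −r cosθ − r²(cos2θ)/√u − r⁴ sin²2θ/(4u^{3/2}),  u = L² − r² sin²θ = 0.00435238 m².
Substituting r = 0.0188 m, L = 0.0685 m, θ = 78.7°: d²x/dθ² = +0.0012461 m.
a = ω²·d²x/dθ² = (213.9)²·(+0.0012461) = +57.025 m/s²;  |a| = 57.025 m/s².

57.0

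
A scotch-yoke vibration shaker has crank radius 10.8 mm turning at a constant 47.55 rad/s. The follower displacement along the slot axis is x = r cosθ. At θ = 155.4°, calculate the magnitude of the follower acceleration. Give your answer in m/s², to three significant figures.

22.2

ω = 47.55 rad/s
x = r cosθ ⇒ ẍ = −rω² cosθ (ω constant).
|a| = rω²|cosθ| = 0.0108·(47.55)²·|cos 155.4°| = 22.202 m/s².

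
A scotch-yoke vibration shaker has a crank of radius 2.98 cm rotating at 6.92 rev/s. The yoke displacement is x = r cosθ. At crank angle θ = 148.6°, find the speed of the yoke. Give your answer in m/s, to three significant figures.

0.675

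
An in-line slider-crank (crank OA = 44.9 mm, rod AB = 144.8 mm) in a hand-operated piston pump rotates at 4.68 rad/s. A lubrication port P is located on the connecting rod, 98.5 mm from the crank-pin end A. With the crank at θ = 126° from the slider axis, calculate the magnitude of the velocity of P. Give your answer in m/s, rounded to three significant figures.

ω = 4.68 rad/s.  Crank-pin speed |V_A| = rω = 0.21013 m/s, perpendicular to OA.
Rod angle: sinφ = −(r/L) sinθ ⇒ φ = -14.529°; ω_rod = −rω cosθ/√(L²−r²sin²θ) = +0.88116 rad/s.
V_P = V_A + ω_rod × AP, with AP = 0.0985 m along the rod.
Components: V_Px = −rω sinθ − a·ω_rod·sinφ = -0.14823 m/s;  V_Py = rω cosθ + a·ω_rod·cosφ = -0.039493 m/s.
|V_P| = √(V_Px² + V_Py²) = 0.1534 m/s.

0.153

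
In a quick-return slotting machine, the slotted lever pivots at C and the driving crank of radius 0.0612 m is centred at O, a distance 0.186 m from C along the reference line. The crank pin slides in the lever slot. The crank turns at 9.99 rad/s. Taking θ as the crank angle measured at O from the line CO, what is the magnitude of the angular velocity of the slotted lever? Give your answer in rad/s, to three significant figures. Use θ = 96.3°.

0.696

ω = 9.99 rad/s
Crank pin A relative to C: A = (d + r cosθ, r sinθ); lever angle φ = atan2(r sinθ, d + r cosθ).
Differentiating tanφ: φ̇ = rω(d cosθ + r)/(d² + r² + 2dr cosθ).
d² + r² + 2dr cosθ = |CA|² = 0.0358432 m²;  d cosθ + r = +0.040789 m.
|ω_lever| = |0.0612·9.99·+0.040789| / 0.0358432 = 0.69576 rad/s.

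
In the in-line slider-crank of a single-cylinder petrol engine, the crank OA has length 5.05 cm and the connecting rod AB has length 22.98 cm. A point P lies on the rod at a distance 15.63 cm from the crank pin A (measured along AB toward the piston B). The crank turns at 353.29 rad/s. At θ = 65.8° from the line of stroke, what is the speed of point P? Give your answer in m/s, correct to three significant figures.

ω = 353.3 rad/s.  Crank-pin speed |V_A| = rω = 17.841 m/s, perpendicular to OA.
Rod angle: sinφ = −(r/L) sinθ ⇒ φ = -11.563°; ω_rod = −rω cosθ/√(L²−r²sin²θ) = -32.485 rad/s.
V_P = V_A + ω_rod × AP, with AP = 0.1563 m along the rod.
Components: V_Px = −rω sinθ − a·ω_rod·sinφ = -17.291 m/s;  V_Py = rω cosθ + a·ω_rod·cosφ = +2.3392 m/s.
|V_P| = √(V_Px² + V_Py²) = 17.449 m/s.

17.4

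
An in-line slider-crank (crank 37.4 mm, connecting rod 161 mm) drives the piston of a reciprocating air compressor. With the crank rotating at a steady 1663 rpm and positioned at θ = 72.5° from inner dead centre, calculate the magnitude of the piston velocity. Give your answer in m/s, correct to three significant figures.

6.66

ω = 2π·1663/60 = 174.1 rad/s
For an in-line slider-crank, x = r cosθ + √(L² − r² sin²θ), so v = −rω sinθ·[1 + r cosθ/√(L² − r² sin²θ)].
With r = 0.0374 m, L = 0.161 m, θ = 72.5°: √(L² − r² sin²θ) = 0.157 m.
v = −0.0374·174.1·0.95372·[1 + 0.0374·0.30071/0.157] = -6.6567 m/s.
|v| = 6.6567 m/s.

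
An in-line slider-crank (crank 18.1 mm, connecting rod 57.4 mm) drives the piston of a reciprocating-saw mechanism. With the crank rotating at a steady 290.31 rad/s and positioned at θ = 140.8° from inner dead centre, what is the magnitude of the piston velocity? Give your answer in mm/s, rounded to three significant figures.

2490

ω = 290.3 rad/s
For an in-line slider-crank, x = r cosθ + √(L² − r² sin²θ), so v = −rω sinθ·[1 + r cosθ/√(L² − r² sin²θ)].
With r = 0.0181 m, L = 0.0574 m, θ = 140.8°: √(L² − r² sin²θ) = 0.056248 m.
v = −0.0181·290.3·0.63203·[1 + 0.0181·-0.77494/0.056248] = -2.4929 m/s.
|v| = 2.4929 m/s = 2492.9 mm/s.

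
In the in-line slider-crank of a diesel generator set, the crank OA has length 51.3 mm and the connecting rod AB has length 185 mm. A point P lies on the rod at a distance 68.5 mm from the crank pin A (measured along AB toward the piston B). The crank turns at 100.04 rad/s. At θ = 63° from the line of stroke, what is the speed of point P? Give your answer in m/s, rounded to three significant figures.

5.01

ω = 100 rad/s.  Crank-pin speed |V_A| = rω = 5.1321 m/s, perpendicular to OA.
Rod angle: sinφ = −(r/L) sinθ ⇒ φ = -14.304°; ω_rod = −rω cosθ/√(L²−r²sin²θ) = -12.997 rad/s.
V_P = V_A + ω_rod × AP, with AP = 0.0685 m along the rod.
Components: V_Px = −rω sinθ − a·ω_rod·sinφ = -4.7927 m/s;  V_Py = rω cosθ + a·ω_rod·cosφ = +1.4672 m/s.
|V_P| = √(V_Px² + V_Py²) = 5.0122 m/s.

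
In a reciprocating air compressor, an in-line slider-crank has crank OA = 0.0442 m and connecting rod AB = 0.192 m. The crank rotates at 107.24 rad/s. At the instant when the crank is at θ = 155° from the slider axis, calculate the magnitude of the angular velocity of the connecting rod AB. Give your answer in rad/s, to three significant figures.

22.5

ω = 107.2 rad/s
The rod makes angle φ with the slider axis where L sinφ = r sinθ; differentiating, L cosφ·φ̇ = r ω cosθ.
L cosφ = √(L² − r² sin²θ) = 0.19109 m.
|ω_rod| = r ω |cosθ| / √(L² − r² sin²θ) = 0.0442·107.2·0.90631/0.19109 = 22.481 rad/s.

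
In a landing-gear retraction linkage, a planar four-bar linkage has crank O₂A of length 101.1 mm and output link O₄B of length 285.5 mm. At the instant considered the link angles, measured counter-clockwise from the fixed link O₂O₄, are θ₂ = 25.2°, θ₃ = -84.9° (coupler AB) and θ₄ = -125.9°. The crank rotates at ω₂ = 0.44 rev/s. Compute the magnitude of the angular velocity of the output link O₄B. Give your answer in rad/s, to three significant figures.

ω₂ = 2.765 rad/s (from 0.44 rev/s).
Differentiating the loop-closure r₂e^{iθ₂}+r₃e^{iθ₃}=r₁+r₄e^{iθ₄} gives r₂ω₂e^{iθ₂}+r₃ω₃e^{iθ₃}=r₄ω₄e^{iθ₄}.
Eliminating the other unknown: ω₄ = r₂ω₂ sin(θ₂−θ₃) / [r₄ sin(θ₄−θ₃)].
Numerator sine = +0.93909; denominator sine = -0.65606.
Result = 0.1011·2.765·(+0.93909) / (0.2855·(-0.65606)) = -1.4013 rad/s; magnitude 1.4013 rad/s.

1.40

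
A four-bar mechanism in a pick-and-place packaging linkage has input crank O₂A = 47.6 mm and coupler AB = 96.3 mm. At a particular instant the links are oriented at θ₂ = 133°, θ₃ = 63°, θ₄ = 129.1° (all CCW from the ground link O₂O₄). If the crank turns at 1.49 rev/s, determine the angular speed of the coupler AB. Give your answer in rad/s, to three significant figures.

ω₂ = 9.362 rad/s (from 1.49 rev/s).
Differentiating the loop-closure r₂e^{iθ₂}+r₃e^{iθ₃}=r₁+r₄e^{iθ₄} gives r₂ω₂e^{iθ₂}+r₃ω₃e^{iθ₃}=r₄ω₄e^{iθ₄}.
Eliminating the other unknown: ω₃ = r₂ω₂ sin(θ₄−θ₂) / [r₃ sin(θ₃−θ₄)].
Numerator sine = -0.06802; denominator sine = -0.91425.
Result = 0.0476·9.362·(-0.06802) / (0.0963·(-0.91425)) = +0.34426 rad/s; magnitude 0.34426 rad/s.

0.344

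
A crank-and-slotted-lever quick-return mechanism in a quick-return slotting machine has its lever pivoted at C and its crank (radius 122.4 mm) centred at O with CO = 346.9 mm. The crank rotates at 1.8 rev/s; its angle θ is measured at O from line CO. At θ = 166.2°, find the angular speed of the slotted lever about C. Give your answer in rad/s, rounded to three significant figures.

ω = 11.31 rad/s (from 1.8 rev/s).
Crank pin A relative to C: A = (d + r cosθ, r sinθ); lever angle φ = atan2(r sinθ, d + r cosθ).
Differentiating tanφ: φ̇ = rω(d cosθ + r)/(d² + r² + 2dr cosθ).
d² + r² + 2dr cosθ = |CA|² = 0.0528516 m²;  d cosθ + r = -0.21449 m.
|ω_lever| = |0.1224·11.31·-0.21449| / 0.0528516 = 5.6179 rad/s.

5.62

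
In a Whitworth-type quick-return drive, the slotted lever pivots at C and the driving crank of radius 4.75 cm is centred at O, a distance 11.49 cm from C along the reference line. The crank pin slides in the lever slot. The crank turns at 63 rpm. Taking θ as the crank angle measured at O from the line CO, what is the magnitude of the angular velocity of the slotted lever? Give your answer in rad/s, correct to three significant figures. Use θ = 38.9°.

1.79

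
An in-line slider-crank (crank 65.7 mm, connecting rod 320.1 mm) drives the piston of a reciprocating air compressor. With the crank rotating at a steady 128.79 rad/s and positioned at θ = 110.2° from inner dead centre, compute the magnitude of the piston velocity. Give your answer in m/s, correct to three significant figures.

7.37

ω = 128.8 rad/s
For an in-line slider-crank, x = r cosθ + √(L² − r² sin²θ), so v = −rω sinθ·[1 + r cosθ/√(L² − r² sin²θ)].
With r = 0.0657 m, L = 0.3201 m, θ = 110.2°: √(L² − r² sin²θ) = 0.31411 m.
v = −0.0657·128.8·0.93849·[1 + 0.0657·-0.34530/0.31411] = -7.3675 m/s.
|v| = 7.3675 m/s.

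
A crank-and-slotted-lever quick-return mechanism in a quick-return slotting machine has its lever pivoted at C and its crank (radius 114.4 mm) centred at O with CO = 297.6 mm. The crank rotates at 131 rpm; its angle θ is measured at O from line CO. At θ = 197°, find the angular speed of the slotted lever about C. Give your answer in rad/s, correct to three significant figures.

ω = 13.72 rad/s (from 131 rpm).
Crank pin A relative to C: A = (d + r cosθ, r sinθ); lever angle φ = atan2(r sinθ, d + r cosθ).
Differentiating tanφ: φ̇ = rω(d cosθ + r)/(d² + r² + 2dr cosθ).
d² + r² + 2dr cosθ = |CA|² = 0.0365375 m²;  d cosθ + r = -0.1702 m.
|ω_lever| = |0.1144·13.72·-0.1702| / 0.0365375 = 7.3103 rad/s.

7.31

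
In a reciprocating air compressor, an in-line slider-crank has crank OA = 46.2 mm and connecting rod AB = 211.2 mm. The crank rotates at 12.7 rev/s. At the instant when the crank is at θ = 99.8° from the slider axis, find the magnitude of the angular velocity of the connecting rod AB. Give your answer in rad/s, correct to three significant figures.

ω = 79.8 rad/s (converted from 12.7 rev/s).
The rod makes angle φ with the slider axis where L sinφ = r sinθ; differentiating, L cosφ·φ̇ = r ω cosθ.
L cosφ = √(L² − r² sin²θ) = 0.20623 m.
|ω_rod| = r ω |cosθ| / √(L² − r² sin²θ) = 0.0462·79.8·0.17021/0.20623 = 3.0426 rad/s.

3.04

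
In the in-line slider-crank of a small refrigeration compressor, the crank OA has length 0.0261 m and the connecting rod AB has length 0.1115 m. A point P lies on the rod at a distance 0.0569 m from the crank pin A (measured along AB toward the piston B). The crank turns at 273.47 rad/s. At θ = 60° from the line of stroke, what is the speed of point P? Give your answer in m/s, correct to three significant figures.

6.79

ω = 273.5 rad/s.  Crank-pin speed |V_A| = rω = 7.1376 m/s, perpendicular to OA.
Rod angle: sinφ = −(r/L) sinθ ⇒ φ = -11.696°; ω_rod = −rω cosθ/√(L²−r²sin²θ) = -32.686 rad/s.
V_P = V_A + ω_rod × AP, with AP = 0.0569 m along the rod.
Components: V_Px = −rω sinθ − a·ω_rod·sinφ = -6.5583 m/s;  V_Py = rω cosθ + a·ω_rod·cosφ = +1.7476 m/s.
|V_P| = √(V_Px² + V_Py²) = 6.7872 m/s.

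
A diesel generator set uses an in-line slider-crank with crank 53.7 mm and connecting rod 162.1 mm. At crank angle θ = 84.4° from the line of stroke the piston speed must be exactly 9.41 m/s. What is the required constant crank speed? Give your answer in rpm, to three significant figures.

For an in-line slider-crank, |v_piston| = rω|sinθ|·[1 + r cosθ/√(L² − r² sin²θ)].
With r = 0.0537 m, L = 0.1621 m, θ = 84.4°: the bracketed kinematic factor |dx/dθ| = 0.055274 m.
ω = v/|dx/dθ| = 9.41/0.055274 = 170.24 rad/s.
N = 60ω/(2π) = 1625.7 rpm.

1630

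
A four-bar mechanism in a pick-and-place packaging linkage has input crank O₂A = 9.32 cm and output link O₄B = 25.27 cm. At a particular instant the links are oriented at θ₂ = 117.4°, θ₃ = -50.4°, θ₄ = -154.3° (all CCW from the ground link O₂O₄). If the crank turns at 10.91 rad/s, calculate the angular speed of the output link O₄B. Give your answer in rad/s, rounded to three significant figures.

0.876

ω₂ = 10.91 rad/s
Differentiating the loop-closure r₂e^{iθ₂}+r₃e^{iθ₃}=r₁+r₄e^{iθ₄} gives r₂ω₂e^{iθ₂}+r₃ω₃e^{iθ₃}=r₄ω₄e^{iθ₄}.
Eliminating the other unknown: ω₄ = r₂ω₂ sin(θ₂−θ₃) / [r₄ sin(θ₄−θ₃)].
Numerator sine = +0.21132; denominator sine = -0.97072.
Result = 0.0932·10.91·(+0.21132) / (0.2527·(-0.97072)) = -0.87598 rad/s; magnitude 0.87598 rad/s.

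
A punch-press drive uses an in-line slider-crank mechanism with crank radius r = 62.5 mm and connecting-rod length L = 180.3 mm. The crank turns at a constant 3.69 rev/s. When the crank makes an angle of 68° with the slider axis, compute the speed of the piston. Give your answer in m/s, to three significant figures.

ω = 2π·3.69 = 23.18 rad/s
For an in-line slider-crank, x = r cosθ + √(L² − r² sin²θ), so v = −rω sinθ·[1 + r cosθ/√(L² − r² sin²θ)].
With r = 0.0625 m, L = 0.1803 m, θ = 68°: √(L² − r² sin²θ) = 0.17073 m.
v = −0.0625·23.18·0.92718·[1 + 0.0625·0.37461/0.17073] = -1.5278 m/s.
|v| = 1.5278 m/s.

1.53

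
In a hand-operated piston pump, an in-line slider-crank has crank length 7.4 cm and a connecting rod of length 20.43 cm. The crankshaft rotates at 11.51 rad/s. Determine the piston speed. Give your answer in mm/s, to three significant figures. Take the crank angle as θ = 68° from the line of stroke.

903

ω = 11.51 rad/s
For an in-line slider-crank, x = r cosθ + √(L² − r² sin²θ), so v = −rω sinθ·[1 + r cosθ/√(L² − r² sin²θ)].
With r = 0.074 m, L = 0.2043 m, θ = 68°: √(L² − r² sin²θ) = 0.19243 m.
v = −0.074·11.51·0.92718·[1 + 0.074·0.37461/0.19243] = -0.90348 m/s.
|v| = 0.90348 m/s = 903.48 mm/s.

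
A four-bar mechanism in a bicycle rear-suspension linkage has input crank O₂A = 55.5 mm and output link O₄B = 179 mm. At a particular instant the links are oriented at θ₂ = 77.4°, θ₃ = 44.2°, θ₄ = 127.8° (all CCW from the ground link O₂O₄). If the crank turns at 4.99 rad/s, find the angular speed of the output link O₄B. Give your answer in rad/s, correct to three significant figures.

0.852

ω₂ = 4.99 rad/s
Differentiating the loop-closure r₂e^{iθ₂}+r₃e^{iθ₃}=r₁+r₄e^{iθ₄} gives r₂ω₂e^{iθ₂}+r₃ω₃e^{iθ₃}=r₄ω₄e^{iθ₄}.
Eliminating the other unknown: ω₄ = r₂ω₂ sin(θ₂−θ₃) / [r₄ sin(θ₄−θ₃)].
Numerator sine = +0.54756; denominator sine = +0.99377.
Result = 0.0555·4.99·(+0.54756) / (0.179·(+0.99377)) = +0.85249 rad/s; magnitude 0.85249 rad/s.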